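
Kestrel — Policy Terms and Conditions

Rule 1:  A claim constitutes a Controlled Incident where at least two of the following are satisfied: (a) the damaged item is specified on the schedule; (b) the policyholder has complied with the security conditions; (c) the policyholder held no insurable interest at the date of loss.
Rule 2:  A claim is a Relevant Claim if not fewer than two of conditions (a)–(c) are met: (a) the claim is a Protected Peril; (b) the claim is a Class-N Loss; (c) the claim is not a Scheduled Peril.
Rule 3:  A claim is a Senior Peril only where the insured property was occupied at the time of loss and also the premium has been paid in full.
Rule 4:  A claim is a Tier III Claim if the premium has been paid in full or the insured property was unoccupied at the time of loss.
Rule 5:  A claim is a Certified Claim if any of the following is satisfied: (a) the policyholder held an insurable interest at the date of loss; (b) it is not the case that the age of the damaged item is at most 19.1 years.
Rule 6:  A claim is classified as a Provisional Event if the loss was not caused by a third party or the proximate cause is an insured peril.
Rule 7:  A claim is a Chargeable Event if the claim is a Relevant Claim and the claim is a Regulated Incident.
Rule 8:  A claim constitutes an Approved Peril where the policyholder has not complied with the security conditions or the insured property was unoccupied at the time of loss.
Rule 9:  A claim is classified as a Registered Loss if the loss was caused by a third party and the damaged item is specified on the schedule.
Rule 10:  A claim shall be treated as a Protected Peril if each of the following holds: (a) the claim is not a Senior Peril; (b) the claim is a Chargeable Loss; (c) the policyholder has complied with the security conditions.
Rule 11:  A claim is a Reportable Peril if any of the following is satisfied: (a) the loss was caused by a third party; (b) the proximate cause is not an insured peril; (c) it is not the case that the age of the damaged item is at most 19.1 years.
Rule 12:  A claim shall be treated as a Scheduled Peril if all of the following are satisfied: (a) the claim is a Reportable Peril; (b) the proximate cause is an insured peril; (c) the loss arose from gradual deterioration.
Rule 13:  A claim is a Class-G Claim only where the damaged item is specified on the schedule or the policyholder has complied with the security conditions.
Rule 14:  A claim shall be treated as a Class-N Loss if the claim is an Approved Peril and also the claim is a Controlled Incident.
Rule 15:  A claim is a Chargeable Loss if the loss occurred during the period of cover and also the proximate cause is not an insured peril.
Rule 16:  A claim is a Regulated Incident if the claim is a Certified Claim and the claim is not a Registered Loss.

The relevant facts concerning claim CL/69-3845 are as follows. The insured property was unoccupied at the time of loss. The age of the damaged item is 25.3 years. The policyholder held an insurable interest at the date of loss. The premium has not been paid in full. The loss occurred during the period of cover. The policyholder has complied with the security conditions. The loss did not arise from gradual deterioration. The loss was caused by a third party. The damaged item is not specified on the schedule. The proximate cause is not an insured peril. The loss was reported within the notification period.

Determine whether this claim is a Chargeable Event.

rule 3 — Senior Peril: [the insured property was occupied at the time of loss? no] AND [the premium has been paid in full? no] → not satisfied.
rule 15 — Chargeable Loss: [the loss occurred during the period of cover? yes] AND [the proximate cause is not an insured peril? yes] → satisfied.
rule 10 — Protected Peril: [not a Senior Peril (rule 3)? yes] AND [Chargeable Loss (rule 15)? yes] AND [the policyholder has complied with the security conditions? yes] → satisfied.
rule 8 — Approved Peril: [the policyholder has not complied with the security conditions? no] OR [the insured property was unoccupied at the time of loss? yes] → satisfied.
rule 1 — Controlled Incident: the damaged item is specified on the schedule? no; the policyholder has complied with the security conditions? yes; the policyholder held no insurable interest at the date of loss? no — 1 of 3 hold (need ≥2) → not satisfied.
rule 14 — Class-N Loss: [Approved Peril (rule 8)? yes] AND [Controlled Incident (rule 1)? no] → not satisfied.
rule 11 — Reportable Peril: [the loss was caused by a third party? yes] OR [the proximate cause is not an insured peril? yes] OR [age of the damaged item: 25.3 years ≤ 19.1 years? no, so negated condition yes] → satisfied.
rule 12 — Scheduled Peril: [Reportable Peril (rule 11)? yes] AND [the proximate cause is an insured peril? no] AND [the loss arose from gradual deterioration? no] → not satisfied.
rule 2 — Relevant Claim: Protected Peril (rule 10)? yes; Class-N Loss (rule 14)? no; not a Scheduled Peril (rule 12)? yes — 2 of 3 hold (need ≥2) → satisfied.
rule 5 — Certified Claim: [the policyholder held an insurable interest at the date of loss? yes] OR [age of the damaged item: 25.3 years ≤ 19.1 years? no, so negated condition yes] → satisfied.
rule 9 — Registered Loss: [the loss was caused by a third party? yes] AND [the damaged item is specified on the schedule? no] → not satisfied.
rule 16 — Regulated Incident: [Certified Claim (rule 5)? yes] AND [not a Registered Loss (rule 9)? yes] → satisfied.
rule 7 — Chargeable Event: [Relevant Claim (rule 2)? yes] AND [Regulated Incident (rule 16)? yes] → satisfied.

Yes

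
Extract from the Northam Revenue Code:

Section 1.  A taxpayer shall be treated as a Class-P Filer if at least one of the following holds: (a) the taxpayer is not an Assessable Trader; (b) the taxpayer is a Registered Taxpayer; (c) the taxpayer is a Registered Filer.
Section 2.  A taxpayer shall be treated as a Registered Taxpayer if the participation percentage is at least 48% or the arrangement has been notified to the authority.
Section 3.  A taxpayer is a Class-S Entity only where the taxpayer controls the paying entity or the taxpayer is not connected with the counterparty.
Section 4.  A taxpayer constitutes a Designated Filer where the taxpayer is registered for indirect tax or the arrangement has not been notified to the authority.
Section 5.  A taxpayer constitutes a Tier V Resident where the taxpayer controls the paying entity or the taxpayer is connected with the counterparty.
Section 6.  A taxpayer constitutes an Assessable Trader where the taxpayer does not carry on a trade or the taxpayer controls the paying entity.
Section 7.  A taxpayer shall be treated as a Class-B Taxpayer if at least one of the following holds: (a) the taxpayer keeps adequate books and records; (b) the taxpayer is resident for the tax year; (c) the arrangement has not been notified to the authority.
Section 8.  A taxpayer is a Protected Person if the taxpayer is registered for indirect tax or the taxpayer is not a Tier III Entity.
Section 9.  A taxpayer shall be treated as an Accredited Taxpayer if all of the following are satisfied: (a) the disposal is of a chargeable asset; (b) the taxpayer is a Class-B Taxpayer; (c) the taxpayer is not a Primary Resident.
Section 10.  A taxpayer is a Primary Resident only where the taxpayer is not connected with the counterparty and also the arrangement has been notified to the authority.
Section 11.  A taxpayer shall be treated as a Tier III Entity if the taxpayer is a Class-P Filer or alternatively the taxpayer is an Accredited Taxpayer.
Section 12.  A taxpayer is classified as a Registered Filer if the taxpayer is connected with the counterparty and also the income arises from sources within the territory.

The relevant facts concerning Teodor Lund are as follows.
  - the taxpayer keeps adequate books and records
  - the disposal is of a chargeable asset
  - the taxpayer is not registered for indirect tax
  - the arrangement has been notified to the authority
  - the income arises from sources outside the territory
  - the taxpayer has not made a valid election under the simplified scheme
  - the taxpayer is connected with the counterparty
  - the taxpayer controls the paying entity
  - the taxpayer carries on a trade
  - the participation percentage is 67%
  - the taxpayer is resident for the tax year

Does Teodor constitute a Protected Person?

No

Under section 6: the taxpayer does not carry on a trade? no; or the taxpayer controls the paying entity? yes. So the taxpayer is an Assessable Trader.
Under section 2: participation percentage: 67% ≥ 48%? yes; or the arrangement has been notified to the authority? yes. So the taxpayer is a Registered Taxpayer.
Under section 12: the taxpayer is connected with the counterparty? yes; and the income arises from sources within the territory? no. So the taxpayer is not a Registered Filer.
Under section 1: not an Assessable Trader (section 6)? no; or Registered Taxpayer (section 2)? yes; or Registered Filer (section 12)? no. So the taxpayer is a Class-P Filer.
Under section 7: the taxpayer keeps adequate books and records? yes; or the taxpayer is resident for the tax year? yes; or the arrangement has not been notified to the authority? no. So the taxpayer is a Class-B Taxpayer.
Under section 10: the taxpayer is not connected with the counterparty? no; and the arrangement has been notified to the authority? yes. So the taxpayer is not a Primary Resident.
Under section 9: the disposal is of a chargeable asset? yes; and Class-B Taxpayer (section 7)? yes; and not a Primary Resident (section 10)? yes. So the taxpayer is an Accredited Taxpayer.
Under section 11: Class-P Filer (section 1)? yes; or Accredited Taxpayer (section 9)? yes. So the taxpayer is a Tier III Entity.
Under section 8: the taxpayer is registered for indirect tax? no; or not a Tier III Entity (section 11)? no. So the taxpayer is not a Protected Person.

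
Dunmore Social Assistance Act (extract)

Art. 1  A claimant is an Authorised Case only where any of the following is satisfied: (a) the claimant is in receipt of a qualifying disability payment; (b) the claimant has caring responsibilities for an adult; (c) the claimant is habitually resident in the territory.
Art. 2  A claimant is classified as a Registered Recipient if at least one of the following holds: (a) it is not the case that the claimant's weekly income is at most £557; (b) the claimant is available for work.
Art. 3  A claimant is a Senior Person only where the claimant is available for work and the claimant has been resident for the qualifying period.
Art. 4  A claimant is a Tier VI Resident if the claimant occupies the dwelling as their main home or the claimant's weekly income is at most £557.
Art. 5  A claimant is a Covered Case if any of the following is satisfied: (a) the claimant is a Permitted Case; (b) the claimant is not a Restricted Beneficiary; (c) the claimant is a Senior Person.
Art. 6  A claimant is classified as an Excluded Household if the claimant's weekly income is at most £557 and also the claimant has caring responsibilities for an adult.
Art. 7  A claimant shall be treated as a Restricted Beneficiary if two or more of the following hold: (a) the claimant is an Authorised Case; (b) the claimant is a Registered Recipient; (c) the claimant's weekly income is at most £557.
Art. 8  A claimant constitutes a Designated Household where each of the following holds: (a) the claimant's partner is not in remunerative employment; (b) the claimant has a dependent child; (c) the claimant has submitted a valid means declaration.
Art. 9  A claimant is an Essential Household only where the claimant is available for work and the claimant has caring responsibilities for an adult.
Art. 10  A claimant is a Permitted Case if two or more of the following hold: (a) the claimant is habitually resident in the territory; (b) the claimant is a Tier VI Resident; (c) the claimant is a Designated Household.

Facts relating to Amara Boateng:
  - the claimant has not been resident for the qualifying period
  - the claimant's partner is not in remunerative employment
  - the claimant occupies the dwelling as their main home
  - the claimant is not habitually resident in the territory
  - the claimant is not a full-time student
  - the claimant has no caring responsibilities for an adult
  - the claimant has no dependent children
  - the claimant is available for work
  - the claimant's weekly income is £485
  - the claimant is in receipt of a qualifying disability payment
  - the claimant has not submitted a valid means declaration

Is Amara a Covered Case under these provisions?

No

article 4 — Tier VI Resident: [the claimant occupies the dwelling as their main home? yes] OR [claimant's weekly income: £485 ≤ £557? yes] → satisfied.
article 8 — Designated Household: [the claimant's partner is not in remunerative employment? yes] AND [the claimant has a dependent child? no] AND [the claimant has submitted a valid means declaration? no] → not satisfied.
article 10 — Permitted Case: the claimant is habitually resident in the territory? no; Tier VI Resident (article 4)? yes; Designated Household (article 8)? no — 1 of 3 hold (need ≥2) → not satisfied.
article 1 — Authorised Case: [the claimant is in receipt of a qualifying disability payment? yes] OR [the claimant has caring responsibilities for an adult? no] OR [the claimant is habitually resident in the territory? no] → satisfied.
article 2 — Registered Recipient: [claimant's weekly income: £485 ≤ £557? yes, so negated condition no] OR [the claimant is available for work? yes] → satisfied.
article 7 — Restricted Beneficiary: Authorised Case (article 1)? yes; Registered Recipient (article 2)? yes; claimant's weekly income: £485 ≤ £557? yes — 3 of 3 hold (need ≥2) → satisfied.
article 3 — Senior Person: [the claimant is available for work? yes] AND [the claimant has been resident for the qualifying period? no] → not satisfied.
article 5 — Covered Case: [Permitted Case (article 10)? no] OR [not a Restricted Beneficiary (article 7)? no] OR [Senior Person (article 3)? no] → not satisfied.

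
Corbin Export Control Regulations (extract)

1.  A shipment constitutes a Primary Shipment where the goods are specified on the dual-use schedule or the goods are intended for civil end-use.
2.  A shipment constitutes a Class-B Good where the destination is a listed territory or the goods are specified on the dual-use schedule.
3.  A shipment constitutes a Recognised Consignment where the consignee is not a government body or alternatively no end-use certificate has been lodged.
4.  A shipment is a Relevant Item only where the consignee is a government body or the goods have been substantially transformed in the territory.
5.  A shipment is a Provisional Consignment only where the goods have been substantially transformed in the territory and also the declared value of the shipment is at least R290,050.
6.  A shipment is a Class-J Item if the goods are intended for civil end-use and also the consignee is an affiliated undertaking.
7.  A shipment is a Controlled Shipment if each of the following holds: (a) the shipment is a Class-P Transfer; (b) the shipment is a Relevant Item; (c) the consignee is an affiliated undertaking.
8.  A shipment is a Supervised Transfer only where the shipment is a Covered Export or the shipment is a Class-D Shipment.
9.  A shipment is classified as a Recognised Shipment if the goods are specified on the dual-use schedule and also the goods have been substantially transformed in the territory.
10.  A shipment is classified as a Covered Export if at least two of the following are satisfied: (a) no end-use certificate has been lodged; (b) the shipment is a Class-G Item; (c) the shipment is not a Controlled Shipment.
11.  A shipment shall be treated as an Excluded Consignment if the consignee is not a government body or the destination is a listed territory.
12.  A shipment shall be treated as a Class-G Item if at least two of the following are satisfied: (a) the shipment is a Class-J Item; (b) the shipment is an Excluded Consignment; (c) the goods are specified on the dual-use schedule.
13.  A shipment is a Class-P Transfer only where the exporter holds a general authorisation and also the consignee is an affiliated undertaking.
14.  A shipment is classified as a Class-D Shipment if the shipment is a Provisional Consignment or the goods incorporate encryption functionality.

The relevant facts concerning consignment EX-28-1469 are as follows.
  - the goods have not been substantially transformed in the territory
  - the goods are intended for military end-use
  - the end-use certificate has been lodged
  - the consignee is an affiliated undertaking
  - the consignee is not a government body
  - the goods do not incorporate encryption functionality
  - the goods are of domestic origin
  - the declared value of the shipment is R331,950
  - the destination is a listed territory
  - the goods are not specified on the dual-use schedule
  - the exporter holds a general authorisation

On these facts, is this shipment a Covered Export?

paragraph 6 — Class-J Item: [the goods are intended for civil end-use? no] AND [the consignee is an affiliated undertaking? yes] → not satisfied.
paragraph 11 — Excluded Consignment: [the consignee is not a government body? yes] OR [the destination is a listed territory? yes] → satisfied.
paragraph 12 — Class-G Item: Class-J Item (paragraph 6)? no; Excluded Consignment (paragraph 11)? yes; the goods are specified on the dual-use schedule? no — 1 of 3 hold (need ≥2) → not satisfied.
paragraph 13 — Class-P Transfer: [the exporter holds a general authorisation? yes] AND [the consignee is an affiliated undertaking? yes] → satisfied.
paragraph 4 — Relevant Item: [the consignee is a government body? no] OR [the goods have been substantially transformed in the territory? no] → not satisfied.
paragraph 7 — Controlled Shipment: [Class-P Transfer (paragraph 13)? yes] AND [Relevant Item (paragraph 4)? no] AND [the consignee is an affiliated undertaking? yes] → not satisfied.
paragraph 10 — Covered Export: no end-use certificate has been lodged? no; Class-G Item (paragraph 12)? no; not a Controlled Shipment (paragraph 7)? yes — 1 of 3 hold (need ≥2) → not satisfied.

No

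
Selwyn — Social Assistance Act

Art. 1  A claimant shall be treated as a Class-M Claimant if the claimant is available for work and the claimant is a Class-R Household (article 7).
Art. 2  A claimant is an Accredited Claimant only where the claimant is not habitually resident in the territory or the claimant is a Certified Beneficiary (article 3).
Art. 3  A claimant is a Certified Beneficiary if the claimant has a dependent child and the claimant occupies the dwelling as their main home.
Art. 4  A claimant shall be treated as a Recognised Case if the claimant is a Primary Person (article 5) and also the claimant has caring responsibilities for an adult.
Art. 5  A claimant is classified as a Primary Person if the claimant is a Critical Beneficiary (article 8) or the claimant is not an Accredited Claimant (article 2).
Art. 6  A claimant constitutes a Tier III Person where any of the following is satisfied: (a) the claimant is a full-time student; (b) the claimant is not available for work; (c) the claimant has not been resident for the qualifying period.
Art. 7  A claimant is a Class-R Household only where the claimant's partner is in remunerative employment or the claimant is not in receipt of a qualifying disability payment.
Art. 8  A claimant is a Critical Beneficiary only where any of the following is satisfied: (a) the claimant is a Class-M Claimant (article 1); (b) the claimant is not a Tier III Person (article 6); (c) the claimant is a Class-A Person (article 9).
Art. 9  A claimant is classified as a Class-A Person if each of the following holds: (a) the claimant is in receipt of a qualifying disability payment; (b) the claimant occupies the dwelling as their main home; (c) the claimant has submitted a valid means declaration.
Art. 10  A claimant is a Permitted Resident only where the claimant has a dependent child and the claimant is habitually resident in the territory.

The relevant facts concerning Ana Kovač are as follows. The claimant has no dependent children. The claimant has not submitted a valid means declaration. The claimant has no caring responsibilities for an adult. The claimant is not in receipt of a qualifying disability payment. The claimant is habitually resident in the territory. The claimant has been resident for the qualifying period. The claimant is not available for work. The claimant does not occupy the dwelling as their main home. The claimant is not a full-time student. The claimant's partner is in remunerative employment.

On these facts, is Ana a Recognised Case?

Under article 7: the claimant's partner is in remunerative employment? yes; or the claimant is not in receipt of a qualifying disability payment? yes. So the claimant is a Class-R Household.
Under article 1: the claimant is available for work? no; and Class-R Household (article 7)? yes. So the claimant is not a Class-M Claimant.
Under article 6: the claimant is a full-time student? no; or the claimant is not available for work? yes; or the claimant has not been resident for the qualifying period? no. So the claimant is a Tier III Person.
Under article 9: the claimant is in receipt of a qualifying disability payment? no; and the claimant occupies the dwelling as their main home? no; and the claimant has submitted a valid means declaration? no. So the claimant is not a Class-A Person.
Under article 8: Class-M Claimant (article 1)? no; or not a Tier III Person (article 6)? no; or Class-A Person (article 9)? no. So the claimant is not a Critical Beneficiary.
Under article 3: the claimant has a dependent child? no; and the claimant occupies the dwelling as their main home? no. So the claimant is not a Certified Beneficiary.
Under article 2: the claimant is not habitually resident in the territory? no; or Certified Beneficiary (article 3)? no. So the claimant is not an Accredited Claimant.
Under article 5: Critical Beneficiary (article 8)? no; or not an Accredited Claimant (article 2)? yes. So the claimant is a Primary Person.
Under article 4: Primary Person (article 5)? yes; and the claimant has caring responsibilities for an adult? no. So the claimant is not a Recognised Case.

No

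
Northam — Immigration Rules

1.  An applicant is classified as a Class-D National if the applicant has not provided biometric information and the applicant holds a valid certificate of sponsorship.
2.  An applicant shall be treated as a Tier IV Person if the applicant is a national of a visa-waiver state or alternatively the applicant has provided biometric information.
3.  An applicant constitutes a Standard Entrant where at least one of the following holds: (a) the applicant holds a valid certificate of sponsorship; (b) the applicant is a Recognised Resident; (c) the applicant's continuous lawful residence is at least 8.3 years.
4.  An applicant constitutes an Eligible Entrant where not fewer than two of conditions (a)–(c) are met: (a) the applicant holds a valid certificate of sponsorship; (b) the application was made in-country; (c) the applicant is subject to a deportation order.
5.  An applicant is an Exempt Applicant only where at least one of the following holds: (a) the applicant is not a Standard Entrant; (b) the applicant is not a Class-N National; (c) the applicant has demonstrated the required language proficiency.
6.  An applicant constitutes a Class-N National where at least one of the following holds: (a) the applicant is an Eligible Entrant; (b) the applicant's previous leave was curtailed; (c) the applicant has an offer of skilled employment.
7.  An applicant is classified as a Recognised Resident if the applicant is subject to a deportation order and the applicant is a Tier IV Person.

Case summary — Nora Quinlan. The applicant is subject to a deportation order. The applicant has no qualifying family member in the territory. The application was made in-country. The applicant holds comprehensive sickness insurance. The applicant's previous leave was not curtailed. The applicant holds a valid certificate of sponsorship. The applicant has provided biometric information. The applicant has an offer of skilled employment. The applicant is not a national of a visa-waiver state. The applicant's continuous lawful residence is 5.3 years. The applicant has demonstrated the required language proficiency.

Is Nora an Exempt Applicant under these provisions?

Yes

Under paragraph 2: the applicant is a national of a visa-waiver state? no; or the applicant has provided biometric information? yes. So the applicant is a Tier IV Person.
Under paragraph 7: the applicant is subject to a deportation order? yes; and Tier IV Person (paragraph 2)? yes. So the applicant is a Recognised Resident.
Under paragraph 3: the applicant holds a valid certificate of sponsorship? yes; or Recognised Resident (paragraph 7)? yes; or applicant's continuous lawful residence: 5.3 years ≥ 8.3 years? no. So the applicant is a Standard Entrant.
Under paragraph 4: the applicant holds a valid certificate of sponsorship? yes; the application was made in-country? yes; the applicant is subject to a deportation order? yes — 3 of 3 hold (need ≥2) → satisfied.
Under paragraph 6: Eligible Entrant (paragraph 4)? yes; or the applicant's previous leave was curtailed? no; or the applicant has an offer of skilled employment? yes. So the applicant is a Class-N National.
Under paragraph 5: not a Standard Entrant (paragraph 3)? no; or not a Class-N National (paragraph 6)? no; or the applicant has demonstrated the required language proficiency? yes. So the applicant is an Exempt Applicant.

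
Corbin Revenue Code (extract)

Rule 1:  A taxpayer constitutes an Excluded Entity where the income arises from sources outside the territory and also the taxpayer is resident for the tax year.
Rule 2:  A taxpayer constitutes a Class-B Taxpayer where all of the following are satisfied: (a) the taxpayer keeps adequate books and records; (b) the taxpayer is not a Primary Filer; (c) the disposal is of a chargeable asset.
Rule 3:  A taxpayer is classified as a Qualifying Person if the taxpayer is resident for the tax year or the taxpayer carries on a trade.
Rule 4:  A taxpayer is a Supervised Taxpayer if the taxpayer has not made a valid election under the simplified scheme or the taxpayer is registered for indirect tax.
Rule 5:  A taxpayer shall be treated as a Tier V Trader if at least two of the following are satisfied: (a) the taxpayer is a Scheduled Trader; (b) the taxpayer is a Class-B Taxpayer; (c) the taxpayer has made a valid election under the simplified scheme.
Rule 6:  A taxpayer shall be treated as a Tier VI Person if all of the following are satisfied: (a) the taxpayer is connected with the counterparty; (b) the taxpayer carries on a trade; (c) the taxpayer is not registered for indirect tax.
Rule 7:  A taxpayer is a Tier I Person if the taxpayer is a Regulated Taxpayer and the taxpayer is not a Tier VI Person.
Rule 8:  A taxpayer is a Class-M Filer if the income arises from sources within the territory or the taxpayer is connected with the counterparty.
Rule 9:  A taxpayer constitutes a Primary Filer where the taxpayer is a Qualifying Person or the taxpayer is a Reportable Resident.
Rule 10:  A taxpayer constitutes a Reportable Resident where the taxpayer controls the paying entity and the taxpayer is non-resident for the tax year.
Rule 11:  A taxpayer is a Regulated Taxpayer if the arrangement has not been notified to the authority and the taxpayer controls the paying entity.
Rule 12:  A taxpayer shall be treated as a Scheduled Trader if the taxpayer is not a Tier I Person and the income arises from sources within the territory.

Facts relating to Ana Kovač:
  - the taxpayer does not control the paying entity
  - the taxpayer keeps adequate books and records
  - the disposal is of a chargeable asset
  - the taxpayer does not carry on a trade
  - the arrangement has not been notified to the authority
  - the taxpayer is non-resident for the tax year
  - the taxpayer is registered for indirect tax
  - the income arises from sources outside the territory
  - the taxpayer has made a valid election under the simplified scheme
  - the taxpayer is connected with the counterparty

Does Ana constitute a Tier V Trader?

Yes

rule 11 — Regulated Taxpayer: [the arrangement has not been notified to the authority? yes] AND [the taxpayer controls the paying entity? no] → not satisfied.
rule 6 — Tier VI Person: [the taxpayer is connected with the counterparty? yes] AND [the taxpayer carries on a trade? no] AND [the taxpayer is not registered for indirect tax? no] → not satisfied.
rule 7 — Tier I Person: [Regulated Taxpayer (rule 11)? no] AND [not a Tier VI Person (rule 6)? yes] → not satisfied.
rule 12 — Scheduled Trader: [not a Tier I Person (rule 7)? yes] AND [the income arises from sources within the territory? no] → not satisfied.
rule 3 — Qualifying Person: [the taxpayer is resident for the tax year? no] OR [the taxpayer carries on a trade? no] → not satisfied.
rule 10 — Reportable Resident: [the taxpayer controls the paying entity? no] AND [the taxpayer is non-resident for the tax year? yes] → not satisfied.
rule 9 — Primary Filer: [Qualifying Person (rule 3)? no] OR [Reportable Resident (rule 10)? no] → not satisfied.
rule 2 — Class-B Taxpayer: [the taxpayer keeps adequate books and records? yes] AND [not a Primary Filer (rule 9)? yes] AND [the disposal is of a chargeable asset? yes] → satisfied.
rule 5 — Tier V Trader: Scheduled Trader (rule 12)? no; Class-B Taxpayer (rule 2)? yes; the taxpayer has made a valid election under the simplified scheme? yes — 2 of 3 hold (need ≥2) → satisfied.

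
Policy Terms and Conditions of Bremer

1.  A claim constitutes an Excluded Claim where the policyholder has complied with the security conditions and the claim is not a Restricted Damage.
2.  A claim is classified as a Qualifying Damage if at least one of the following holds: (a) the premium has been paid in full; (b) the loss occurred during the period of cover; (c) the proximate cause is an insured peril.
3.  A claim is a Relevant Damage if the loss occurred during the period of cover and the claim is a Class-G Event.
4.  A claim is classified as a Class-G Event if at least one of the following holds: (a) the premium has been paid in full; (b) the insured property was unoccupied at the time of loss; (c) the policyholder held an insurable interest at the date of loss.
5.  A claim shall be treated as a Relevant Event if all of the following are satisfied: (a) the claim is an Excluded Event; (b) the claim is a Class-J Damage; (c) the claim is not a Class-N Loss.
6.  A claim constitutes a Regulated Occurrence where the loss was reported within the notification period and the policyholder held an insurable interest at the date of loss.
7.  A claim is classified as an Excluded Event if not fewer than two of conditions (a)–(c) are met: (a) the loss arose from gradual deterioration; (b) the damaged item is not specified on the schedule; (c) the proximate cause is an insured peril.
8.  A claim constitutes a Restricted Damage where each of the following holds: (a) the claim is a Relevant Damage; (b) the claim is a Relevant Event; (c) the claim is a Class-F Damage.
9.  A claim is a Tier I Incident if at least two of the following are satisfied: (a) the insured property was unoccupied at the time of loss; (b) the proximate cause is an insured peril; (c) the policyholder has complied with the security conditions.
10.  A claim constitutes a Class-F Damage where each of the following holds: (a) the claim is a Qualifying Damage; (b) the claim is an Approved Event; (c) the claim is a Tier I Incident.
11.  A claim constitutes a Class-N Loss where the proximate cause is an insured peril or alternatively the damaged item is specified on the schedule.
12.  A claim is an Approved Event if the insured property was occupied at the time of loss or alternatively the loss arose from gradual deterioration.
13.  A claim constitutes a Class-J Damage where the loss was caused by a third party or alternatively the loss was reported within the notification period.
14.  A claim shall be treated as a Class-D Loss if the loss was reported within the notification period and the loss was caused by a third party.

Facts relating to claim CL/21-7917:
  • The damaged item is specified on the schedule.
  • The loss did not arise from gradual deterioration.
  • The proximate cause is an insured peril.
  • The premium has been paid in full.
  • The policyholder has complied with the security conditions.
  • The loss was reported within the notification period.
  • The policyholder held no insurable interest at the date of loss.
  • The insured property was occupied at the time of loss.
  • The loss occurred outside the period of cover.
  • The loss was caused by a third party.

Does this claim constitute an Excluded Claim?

Yes

paragraph 4 — Class-G Event: [the premium has been paid in full? yes] OR [the insured property was unoccupied at the time of loss? no] OR [the policyholder held an insurable interest at the date of loss? no] → satisfied.
paragraph 3 — Relevant Damage: [the loss occurred during the period of cover? no] AND [Class-G Event (paragraph 4)? yes] → not satisfied.
paragraph 7 — Excluded Event: the loss arose from gradual deterioration? no; the damaged item is not specified on the schedule? no; the proximate cause is an insured peril? yes — 1 of 3 hold (need ≥2) → not satisfied.
paragraph 13 — Class-J Damage: [the loss was caused by a third party? yes] OR [the loss was reported within the notification period? yes] → satisfied.
paragraph 11 — Class-N Loss: [the proximate cause is an insured peril? yes] OR [the damaged item is specified on the schedule? yes] → satisfied.
paragraph 5 — Relevant Event: [Excluded Event (paragraph 7)? no] AND [Class-J Damage (paragraph 13)? yes] AND [not a Class-N Loss (paragraph 11)? no] → not satisfied.
paragraph 2 — Qualifying Damage: [the premium has been paid in full? yes] OR [the loss occurred during the period of cover? no] OR [the proximate cause is an insured peril? yes] → satisfied.
paragraph 12 — Approved Event: [the insured property was occupied at the time of loss? yes] OR [the loss arose from gradual deterioration? no] → satisfied.
paragraph 9 — Tier I Incident: the insured property was unoccupied at the time of loss? no; the proximate cause is an insured peril? yes; the policyholder has complied with the security conditions? yes — 2 of 3 hold (need ≥2) → satisfied.
paragraph 10 — Class-F Damage: [Qualifying Damage (paragraph 2)? yes] AND [Approved Event (paragraph 12)? yes] AND [Tier I Incident (paragraph 9)? yes] → satisfied.
paragraph 8 — Restricted Damage: [Relevant Damage (paragraph 3)? no] AND [Relevant Event (paragraph 5)? no] AND [Class-F Damage (paragraph 10)? yes] → not satisfied.
paragraph 1 — Excluded Claim: [the policyholder has complied with the security conditions? yes] AND [not a Restricted Damage (paragraph 8)? yes] → satisfied.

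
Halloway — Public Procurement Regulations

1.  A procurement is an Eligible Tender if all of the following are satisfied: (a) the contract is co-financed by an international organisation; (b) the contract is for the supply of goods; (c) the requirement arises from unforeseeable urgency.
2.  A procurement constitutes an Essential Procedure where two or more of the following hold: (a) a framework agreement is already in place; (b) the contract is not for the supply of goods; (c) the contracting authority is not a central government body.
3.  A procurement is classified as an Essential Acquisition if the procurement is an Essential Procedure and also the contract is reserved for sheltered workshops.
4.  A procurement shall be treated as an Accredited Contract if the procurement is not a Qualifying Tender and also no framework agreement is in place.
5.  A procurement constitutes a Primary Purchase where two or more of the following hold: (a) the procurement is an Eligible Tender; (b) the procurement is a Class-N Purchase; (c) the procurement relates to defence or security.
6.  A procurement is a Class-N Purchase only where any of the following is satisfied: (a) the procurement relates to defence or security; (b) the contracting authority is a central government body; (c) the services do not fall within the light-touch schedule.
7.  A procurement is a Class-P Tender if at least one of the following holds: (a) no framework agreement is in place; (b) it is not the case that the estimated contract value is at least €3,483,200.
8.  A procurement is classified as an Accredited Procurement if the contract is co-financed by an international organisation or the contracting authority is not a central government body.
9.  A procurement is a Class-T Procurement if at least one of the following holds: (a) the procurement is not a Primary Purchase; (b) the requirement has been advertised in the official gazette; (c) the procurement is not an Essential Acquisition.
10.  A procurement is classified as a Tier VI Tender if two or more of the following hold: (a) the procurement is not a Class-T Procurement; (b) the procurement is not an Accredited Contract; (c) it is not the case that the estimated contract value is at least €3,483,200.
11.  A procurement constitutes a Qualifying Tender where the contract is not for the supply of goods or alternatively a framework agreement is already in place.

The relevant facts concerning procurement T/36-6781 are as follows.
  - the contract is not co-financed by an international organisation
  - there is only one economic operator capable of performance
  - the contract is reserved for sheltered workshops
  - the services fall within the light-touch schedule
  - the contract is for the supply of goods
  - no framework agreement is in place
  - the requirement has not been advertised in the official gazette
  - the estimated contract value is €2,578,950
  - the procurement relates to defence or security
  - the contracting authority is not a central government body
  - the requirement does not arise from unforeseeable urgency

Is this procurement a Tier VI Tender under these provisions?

No

paragraph 1 — Eligible Tender: [the contract is co-financed by an international organisation? no] AND [the contract is for the supply of goods? yes] AND [the requirement arises from unforeseeable urgency? no] → not satisfied.
paragraph 6 — Class-N Purchase: [the procurement relates to defence or security? yes] OR [the contracting authority is a central government body? no] OR [the services do not fall within the light-touch schedule? no] → satisfied.
paragraph 5 — Primary Purchase: Eligible Tender (paragraph 1)? no; Class-N Purchase (paragraph 6)? yes; the procurement relates to defence or security? yes — 2 of 3 hold (need ≥2) → satisfied.
paragraph 2 — Essential Procedure: a framework agreement is already in place? no; the contract is not for the supply of goods? no; the contracting authority is not a central government body? yes — 1 of 3 hold (need ≥2) → not satisfied.
paragraph 3 — Essential Acquisition: [Essential Procedure (paragraph 2)? no] AND [the contract is reserved for sheltered workshops? yes] → not satisfied.
paragraph 9 — Class-T Procurement: [not a Primary Purchase (paragraph 5)? no] OR [the requirement has been advertised in the official gazette? no] OR [not an Essential Acquisition (paragraph 3)? yes] → satisfied.
paragraph 11 — Qualifying Tender: [the contract is not for the supply of goods? no] OR [a framework agreement is already in place? no] → not satisfied.
paragraph 4 — Accredited Contract: [not a Qualifying Tender (paragraph 11)? yes] AND [no framework agreement is in place? yes] → satisfied.
paragraph 10 — Tier VI Tender: not a Class-T Procurement (paragraph 9)? no; not an Accredited Contract (paragraph 4)? no; estimated contract value: €2,578,950 ≥ €3,483,200? no, so negated condition yes — 1 of 3 hold (need ≥2) → not satisfied.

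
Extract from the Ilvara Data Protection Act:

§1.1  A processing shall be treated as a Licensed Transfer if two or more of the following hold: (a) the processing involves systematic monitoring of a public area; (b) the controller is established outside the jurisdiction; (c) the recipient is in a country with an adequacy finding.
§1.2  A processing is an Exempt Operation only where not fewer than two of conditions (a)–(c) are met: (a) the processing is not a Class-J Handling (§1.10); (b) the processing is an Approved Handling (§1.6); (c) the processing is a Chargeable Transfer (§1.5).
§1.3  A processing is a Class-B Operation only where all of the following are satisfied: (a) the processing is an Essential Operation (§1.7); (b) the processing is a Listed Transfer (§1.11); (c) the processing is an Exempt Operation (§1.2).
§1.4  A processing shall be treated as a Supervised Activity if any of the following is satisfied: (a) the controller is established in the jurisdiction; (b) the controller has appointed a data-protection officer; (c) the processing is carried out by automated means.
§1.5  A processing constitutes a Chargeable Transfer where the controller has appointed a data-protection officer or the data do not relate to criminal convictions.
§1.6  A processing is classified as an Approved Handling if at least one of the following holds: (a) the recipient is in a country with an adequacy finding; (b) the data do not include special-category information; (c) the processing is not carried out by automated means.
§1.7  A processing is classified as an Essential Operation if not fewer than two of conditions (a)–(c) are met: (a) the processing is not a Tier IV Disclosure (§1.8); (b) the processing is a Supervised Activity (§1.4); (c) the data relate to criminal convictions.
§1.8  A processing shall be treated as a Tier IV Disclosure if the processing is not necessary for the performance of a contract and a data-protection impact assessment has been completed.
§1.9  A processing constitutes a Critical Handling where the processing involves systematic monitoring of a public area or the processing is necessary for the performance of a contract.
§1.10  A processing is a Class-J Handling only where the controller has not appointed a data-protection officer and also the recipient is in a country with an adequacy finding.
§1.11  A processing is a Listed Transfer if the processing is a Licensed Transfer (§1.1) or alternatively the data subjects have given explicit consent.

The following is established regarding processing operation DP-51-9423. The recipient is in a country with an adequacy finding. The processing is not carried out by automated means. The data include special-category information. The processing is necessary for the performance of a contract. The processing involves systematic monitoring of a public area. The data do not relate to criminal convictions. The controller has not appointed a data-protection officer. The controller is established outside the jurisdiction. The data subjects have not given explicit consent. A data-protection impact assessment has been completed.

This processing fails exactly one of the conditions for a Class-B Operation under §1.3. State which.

Essential Operation

§1.8 — Tier IV Disclosure: [the processing is not necessary for the performance of a contract? no] AND [a data-protection impact assessment has been completed? yes] → not satisfied.
§1.4 — Supervised Activity: [the controller is established in the jurisdiction? no] OR [the controller has appointed a data-protection officer? no] OR [the processing is carried out by automated means? no] → not satisfied.
§1.7 — Essential Operation: not a Tier IV Disclosure (§1.8)? yes; Supervised Activity (§1.4)? no; the data relate to criminal convictions? no — 1 of 3 hold (need ≥2) → not satisfied.
§1.1 — Licensed Transfer: the processing involves systematic monitoring of a public area? yes; the controller is established outside the jurisdiction? yes; the recipient is in a country with an adequacy finding? yes — 3 of 3 hold (need ≥2) → satisfied.
§1.11 — Listed Transfer: [Licensed Transfer (§1.1)? yes] OR [the data subjects have given explicit consent? no] → satisfied.
§1.10 — Class-J Handling: [the controller has not appointed a data-protection officer? yes] AND [the recipient is in a country with an adequacy finding? yes] → satisfied.
§1.6 — Approved Handling: [the recipient is in a country with an adequacy finding? yes] OR [the data do not include special-category information? no] OR [the processing is not carried out by automated means? yes] → satisfied.
§1.5 — Chargeable Transfer: [the controller has appointed a data-protection officer? no] OR [the data do not relate to criminal convictions? yes] → satisfied.
§1.2 — Exempt Operation: not a Class-J Handling (§1.10)? no; Approved Handling (§1.6)? yes; Chargeable Transfer (§1.5)? yes — 2 of 3 hold (need ≥2) → satisfied.
§1.3 — Class-B Operation: [Essential Operation (§1.7)? no] AND [Listed Transfer (§1.11)? yes] AND [Exempt Operation (§1.2)? yes] → not satisfied.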